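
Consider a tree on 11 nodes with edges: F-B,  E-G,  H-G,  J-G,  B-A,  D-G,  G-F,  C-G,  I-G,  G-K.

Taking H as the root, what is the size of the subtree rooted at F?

Descendants of F (including itself): F, B, A. That's 3.

3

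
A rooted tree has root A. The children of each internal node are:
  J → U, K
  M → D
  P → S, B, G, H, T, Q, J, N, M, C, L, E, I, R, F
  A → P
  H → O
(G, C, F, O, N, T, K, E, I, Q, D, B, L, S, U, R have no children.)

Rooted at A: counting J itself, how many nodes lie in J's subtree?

J's subtree: {J, K, U}, size 3.

3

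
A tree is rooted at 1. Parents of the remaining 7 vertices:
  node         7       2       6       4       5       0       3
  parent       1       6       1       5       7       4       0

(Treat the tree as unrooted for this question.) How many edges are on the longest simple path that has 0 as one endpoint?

A farthest node from 0 is 2.
The path 0–4–5–7–1–6–2 has 6 edges.

6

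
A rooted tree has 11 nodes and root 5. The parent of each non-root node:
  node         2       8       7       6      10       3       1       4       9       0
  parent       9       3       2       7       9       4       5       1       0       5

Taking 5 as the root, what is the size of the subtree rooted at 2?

3

The subtree rooted at 2 contains: 2, 7, 6 — 3 nodes.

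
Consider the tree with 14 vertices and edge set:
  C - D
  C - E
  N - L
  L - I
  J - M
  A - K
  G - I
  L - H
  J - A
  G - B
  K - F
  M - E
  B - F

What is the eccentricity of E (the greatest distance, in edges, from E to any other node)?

10

Distances from E peak at 10, attained at H (N also at distance 10).
E – M – J – A – K – F – B – G – I – L – H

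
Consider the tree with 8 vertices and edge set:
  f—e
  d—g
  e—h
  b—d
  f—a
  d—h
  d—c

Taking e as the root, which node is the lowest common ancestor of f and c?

e

Ancestors of f (toward the root): f, e.
Ancestors of c: c, d, h, e.
The deepest node appearing in both lists is e.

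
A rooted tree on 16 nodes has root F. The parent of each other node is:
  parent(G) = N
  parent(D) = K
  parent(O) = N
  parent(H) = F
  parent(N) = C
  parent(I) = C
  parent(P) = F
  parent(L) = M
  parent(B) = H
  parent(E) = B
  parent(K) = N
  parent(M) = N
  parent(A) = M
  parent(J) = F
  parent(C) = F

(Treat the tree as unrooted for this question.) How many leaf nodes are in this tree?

Degree-1 nodes: A, D, E, G, I, J, L, O, P — 9 of them.

9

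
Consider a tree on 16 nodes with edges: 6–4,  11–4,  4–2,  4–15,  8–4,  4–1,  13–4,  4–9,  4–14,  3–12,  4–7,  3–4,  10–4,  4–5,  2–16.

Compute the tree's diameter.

Starting from 12, a farthest node is 16 at distance 4.
One longest path: 12-3-4-2-16.
So the diameter is 4.

4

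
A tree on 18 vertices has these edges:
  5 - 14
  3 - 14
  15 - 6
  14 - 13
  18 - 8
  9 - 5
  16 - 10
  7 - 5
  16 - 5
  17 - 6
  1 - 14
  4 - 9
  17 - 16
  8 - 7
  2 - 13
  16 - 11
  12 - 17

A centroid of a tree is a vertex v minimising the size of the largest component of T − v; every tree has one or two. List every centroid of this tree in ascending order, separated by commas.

5

Removing 5 splits the tree into components of sizes 7, 5, 3, 2; the largest is 7 ≤ ⌊18/2⌋ = 9.
No neighbour of 5 does as well, so 5 is the unique centroid.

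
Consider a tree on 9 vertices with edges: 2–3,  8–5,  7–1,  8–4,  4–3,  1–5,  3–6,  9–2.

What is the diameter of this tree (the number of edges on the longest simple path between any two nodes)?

7

A longest path is 7–1–5–8–4–3–2–9, with 7 edges.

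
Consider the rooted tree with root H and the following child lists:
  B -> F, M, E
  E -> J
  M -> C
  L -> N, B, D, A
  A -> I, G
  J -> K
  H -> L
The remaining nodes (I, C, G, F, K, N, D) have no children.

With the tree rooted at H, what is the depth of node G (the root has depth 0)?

3

Climbing from G to the root: G–A–L–H. That's 3 steps.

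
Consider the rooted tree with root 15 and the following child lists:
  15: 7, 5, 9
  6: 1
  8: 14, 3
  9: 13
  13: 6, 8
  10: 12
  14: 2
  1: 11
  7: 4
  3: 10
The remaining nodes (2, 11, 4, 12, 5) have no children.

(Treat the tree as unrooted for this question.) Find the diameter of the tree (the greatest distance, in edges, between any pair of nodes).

BFS from 12 reaches 4 last, at distance 8; BFS from 4 confirms no node is farther.
Path: 12 - 10 - 3 - 8 - 13 - 9 - 15 - 7 - 4.

8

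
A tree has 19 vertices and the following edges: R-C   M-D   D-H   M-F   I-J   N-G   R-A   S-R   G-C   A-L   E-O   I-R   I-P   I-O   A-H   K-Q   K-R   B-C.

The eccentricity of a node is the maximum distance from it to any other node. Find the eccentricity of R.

The node farthest from R is F, via R–A–H–D–M–F — 5 edges.

5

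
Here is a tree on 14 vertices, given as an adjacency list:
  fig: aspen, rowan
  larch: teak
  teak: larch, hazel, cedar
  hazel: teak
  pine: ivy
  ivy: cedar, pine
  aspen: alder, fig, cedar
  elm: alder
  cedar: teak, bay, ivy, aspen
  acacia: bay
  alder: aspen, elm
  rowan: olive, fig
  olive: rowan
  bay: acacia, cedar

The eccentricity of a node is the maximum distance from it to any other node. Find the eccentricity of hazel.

The node farthest from hazel is olive, via hazel–teak–cedar–aspen–fig–rowan–olive — 6 edges.

6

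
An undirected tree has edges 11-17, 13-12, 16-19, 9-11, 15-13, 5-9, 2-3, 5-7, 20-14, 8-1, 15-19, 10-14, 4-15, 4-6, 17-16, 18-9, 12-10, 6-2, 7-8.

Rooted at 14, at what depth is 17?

7

Climbing from 17 to the root: 17 – 16 – 19 – 15 – 13 – 12 – 10 – 14. That's 7 steps.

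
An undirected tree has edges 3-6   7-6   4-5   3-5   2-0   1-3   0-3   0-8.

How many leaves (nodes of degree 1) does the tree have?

The leaves are 1, 2, 4, 7, 8.
That is 5 leaves.

5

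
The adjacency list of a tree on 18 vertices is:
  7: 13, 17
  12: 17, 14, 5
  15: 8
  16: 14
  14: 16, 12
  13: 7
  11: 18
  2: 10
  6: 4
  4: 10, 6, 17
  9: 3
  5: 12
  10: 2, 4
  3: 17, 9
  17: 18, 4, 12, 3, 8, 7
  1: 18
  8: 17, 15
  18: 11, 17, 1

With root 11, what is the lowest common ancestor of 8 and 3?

Ancestors of 8 (toward the root): 8, 17, 18, 11.
Ancestors of 3: 3, 17, 18, 11.
The deepest node appearing in both lists is 17.

17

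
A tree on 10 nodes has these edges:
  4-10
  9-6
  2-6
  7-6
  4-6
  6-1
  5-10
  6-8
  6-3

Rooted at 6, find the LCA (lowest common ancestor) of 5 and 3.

6

Ancestors of 5 (toward the root): 5, 10, 4, 6.
Ancestors of 3: 3, 6.
The deepest node appearing in both lists is 6.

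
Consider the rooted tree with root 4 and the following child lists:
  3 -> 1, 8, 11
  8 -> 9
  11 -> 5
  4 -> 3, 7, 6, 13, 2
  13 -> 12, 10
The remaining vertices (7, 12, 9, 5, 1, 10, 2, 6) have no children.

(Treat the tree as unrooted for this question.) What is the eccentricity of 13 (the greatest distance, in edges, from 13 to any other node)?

A farthest node from 13 is 9 (5 also at distance 4).
The path 13-4-3-8-9 has 4 edges.

4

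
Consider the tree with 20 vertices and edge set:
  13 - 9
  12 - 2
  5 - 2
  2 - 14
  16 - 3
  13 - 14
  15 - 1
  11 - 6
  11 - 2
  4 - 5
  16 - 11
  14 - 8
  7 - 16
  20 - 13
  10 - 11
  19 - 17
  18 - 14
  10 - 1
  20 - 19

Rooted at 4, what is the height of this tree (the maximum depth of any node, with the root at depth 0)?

7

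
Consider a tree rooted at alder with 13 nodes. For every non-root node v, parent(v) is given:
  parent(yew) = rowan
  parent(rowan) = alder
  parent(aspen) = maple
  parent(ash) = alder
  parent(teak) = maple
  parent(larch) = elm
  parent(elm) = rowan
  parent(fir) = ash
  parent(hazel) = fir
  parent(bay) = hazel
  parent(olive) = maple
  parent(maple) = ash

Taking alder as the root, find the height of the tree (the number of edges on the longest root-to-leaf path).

The longest root-to-leaf path is alder → ash → fir → hazel → bay (4 edges).

4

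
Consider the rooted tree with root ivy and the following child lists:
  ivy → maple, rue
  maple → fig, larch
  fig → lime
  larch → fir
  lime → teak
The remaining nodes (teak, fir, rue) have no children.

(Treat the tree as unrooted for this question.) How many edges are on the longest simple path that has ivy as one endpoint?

4

A farthest node from ivy is teak.
The path ivy – maple – fig – lime – teak has 4 edges.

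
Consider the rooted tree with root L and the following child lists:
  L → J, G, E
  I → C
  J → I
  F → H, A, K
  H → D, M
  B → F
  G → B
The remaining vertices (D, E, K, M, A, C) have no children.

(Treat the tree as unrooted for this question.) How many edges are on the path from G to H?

3

The path is G–B–F–H, which has 3 edges.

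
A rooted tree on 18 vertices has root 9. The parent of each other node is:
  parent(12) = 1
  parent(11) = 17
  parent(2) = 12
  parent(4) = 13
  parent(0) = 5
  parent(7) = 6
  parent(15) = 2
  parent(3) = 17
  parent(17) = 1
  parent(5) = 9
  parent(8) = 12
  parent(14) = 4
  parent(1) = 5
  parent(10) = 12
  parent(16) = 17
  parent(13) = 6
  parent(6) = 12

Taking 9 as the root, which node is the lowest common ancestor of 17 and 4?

1

Path 17→root: 17 1 5 9; path 4→root: 4 13 6 12 1 5 9.
First common node: 1.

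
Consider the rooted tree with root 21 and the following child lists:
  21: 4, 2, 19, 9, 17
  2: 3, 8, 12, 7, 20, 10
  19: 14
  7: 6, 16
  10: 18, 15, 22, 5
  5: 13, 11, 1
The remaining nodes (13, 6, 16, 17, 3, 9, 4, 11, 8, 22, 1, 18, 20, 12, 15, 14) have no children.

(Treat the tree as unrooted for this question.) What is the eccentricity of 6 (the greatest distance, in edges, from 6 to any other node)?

Distances from 6 peak at 5, attained at 1 (11, 14, 13 also at distance 5).
6 – 7 – 2 – 10 – 5 – 1

5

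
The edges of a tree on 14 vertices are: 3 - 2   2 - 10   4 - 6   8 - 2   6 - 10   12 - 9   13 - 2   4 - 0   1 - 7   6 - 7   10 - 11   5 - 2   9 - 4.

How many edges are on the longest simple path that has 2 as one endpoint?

5

A farthest node from 2 is 12.
The path 2–10–6–4–9–12 has 5 edges.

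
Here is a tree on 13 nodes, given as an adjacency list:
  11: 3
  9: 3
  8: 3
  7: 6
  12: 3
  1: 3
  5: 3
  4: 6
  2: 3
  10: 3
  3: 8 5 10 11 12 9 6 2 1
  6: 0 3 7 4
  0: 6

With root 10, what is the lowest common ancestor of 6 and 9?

Path 6→root: 6 3 10; path 9→root: 9 3 10.
First common node: 3.

3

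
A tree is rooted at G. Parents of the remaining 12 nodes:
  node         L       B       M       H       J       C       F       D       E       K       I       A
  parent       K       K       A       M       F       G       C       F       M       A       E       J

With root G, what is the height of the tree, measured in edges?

The longest root-to-leaf path is G–C–F–J–A–M–E–I (7 edges).

7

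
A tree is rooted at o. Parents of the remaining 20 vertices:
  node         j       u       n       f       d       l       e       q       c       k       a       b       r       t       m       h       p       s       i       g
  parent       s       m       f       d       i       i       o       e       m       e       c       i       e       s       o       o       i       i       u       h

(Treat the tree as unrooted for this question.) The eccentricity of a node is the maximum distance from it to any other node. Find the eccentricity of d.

6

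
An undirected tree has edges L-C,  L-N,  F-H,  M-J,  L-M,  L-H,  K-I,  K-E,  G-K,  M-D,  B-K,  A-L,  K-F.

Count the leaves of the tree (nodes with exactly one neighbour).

9

The leaves are A, B, C, D, E, G, I, J, N.
That is 9 leaves.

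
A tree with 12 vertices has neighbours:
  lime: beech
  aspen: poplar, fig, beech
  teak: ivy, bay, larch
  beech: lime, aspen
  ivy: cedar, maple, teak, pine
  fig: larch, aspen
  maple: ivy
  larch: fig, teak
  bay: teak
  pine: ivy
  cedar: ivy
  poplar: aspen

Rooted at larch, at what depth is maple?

larch–teak–ivy–maple — 3 edges.

3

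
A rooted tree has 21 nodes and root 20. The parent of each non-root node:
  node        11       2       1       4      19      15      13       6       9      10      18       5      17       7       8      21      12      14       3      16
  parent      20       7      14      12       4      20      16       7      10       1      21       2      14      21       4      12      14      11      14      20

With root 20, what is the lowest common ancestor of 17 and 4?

17's ancestor chain is 17, 14, 11, 20 and 4's is 4, 12, 14, 11, 20; they first meet at 14.

14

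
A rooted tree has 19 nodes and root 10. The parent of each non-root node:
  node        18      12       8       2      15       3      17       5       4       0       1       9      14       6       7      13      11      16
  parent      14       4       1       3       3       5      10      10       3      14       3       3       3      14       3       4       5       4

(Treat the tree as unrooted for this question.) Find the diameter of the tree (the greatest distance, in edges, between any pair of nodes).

5

A longest path is 12-4-3-5-10-17, with 5 edges.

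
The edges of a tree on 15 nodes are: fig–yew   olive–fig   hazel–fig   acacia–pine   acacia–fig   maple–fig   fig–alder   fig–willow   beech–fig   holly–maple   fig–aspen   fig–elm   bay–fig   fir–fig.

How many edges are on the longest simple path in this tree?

4

BFS from pine reaches holly last, at distance 4; BFS from holly confirms no node is farther.
Path: pine–acacia–fig–maple–holly.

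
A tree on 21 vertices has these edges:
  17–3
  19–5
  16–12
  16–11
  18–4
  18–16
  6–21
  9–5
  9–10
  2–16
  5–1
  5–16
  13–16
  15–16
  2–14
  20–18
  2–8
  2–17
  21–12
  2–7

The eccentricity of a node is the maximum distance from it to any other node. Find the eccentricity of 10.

Distances from 10 peak at 6, attained at 3 (6 also at distance 6).
10–9–5–16–2–17–3

6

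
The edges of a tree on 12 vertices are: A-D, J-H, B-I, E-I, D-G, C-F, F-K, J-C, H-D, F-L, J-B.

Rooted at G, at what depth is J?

3

Path from G to J: G – D – H – J, which has 3 edges.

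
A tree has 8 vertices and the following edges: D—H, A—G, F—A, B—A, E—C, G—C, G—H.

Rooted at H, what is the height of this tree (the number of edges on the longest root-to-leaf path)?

3

E sits deepest: H-G-C-E — 3 edges from the root.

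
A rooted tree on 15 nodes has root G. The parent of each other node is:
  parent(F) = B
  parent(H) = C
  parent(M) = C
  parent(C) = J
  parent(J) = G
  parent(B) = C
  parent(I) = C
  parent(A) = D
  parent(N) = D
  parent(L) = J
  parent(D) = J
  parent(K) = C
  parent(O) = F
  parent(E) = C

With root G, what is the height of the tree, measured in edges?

A deepest node is O, reached by G–J–C–B–F–O.
That path has 5 edges, so the height is 5.

5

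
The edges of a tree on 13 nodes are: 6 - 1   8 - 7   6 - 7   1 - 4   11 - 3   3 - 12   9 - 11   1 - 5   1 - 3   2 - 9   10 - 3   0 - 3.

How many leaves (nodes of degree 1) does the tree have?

7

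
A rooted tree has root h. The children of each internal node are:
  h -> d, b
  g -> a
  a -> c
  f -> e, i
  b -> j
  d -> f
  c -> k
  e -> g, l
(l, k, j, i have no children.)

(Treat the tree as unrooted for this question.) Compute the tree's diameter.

9

BFS from j reaches k last, at distance 9; BFS from k confirms no node is farther.
Path: j – b – h – d – f – e – g – a – c – k.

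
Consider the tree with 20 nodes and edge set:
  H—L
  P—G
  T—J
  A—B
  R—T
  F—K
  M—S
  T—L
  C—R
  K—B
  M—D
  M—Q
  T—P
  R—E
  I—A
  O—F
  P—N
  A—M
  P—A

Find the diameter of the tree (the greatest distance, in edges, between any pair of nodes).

BFS from H reaches O last, at distance 8; BFS from O confirms no node is farther.
Path: H - L - T - P - A - B - K - F - O.

8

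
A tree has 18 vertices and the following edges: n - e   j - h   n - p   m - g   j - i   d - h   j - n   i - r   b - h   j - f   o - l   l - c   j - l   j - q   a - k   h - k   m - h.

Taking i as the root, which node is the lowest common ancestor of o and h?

o's ancestor chain is o, l, j, i and h's is h, j, i; they first meet at j.

j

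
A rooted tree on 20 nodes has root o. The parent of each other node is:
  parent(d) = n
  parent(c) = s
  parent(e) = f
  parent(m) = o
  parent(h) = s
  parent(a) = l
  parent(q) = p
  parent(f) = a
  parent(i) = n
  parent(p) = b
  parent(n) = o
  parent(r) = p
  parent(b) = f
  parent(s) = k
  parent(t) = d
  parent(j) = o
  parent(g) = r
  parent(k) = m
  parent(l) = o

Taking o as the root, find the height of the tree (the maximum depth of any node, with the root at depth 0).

The longest root-to-leaf path is o-l-a-f-b-p-r-g (7 edges).

7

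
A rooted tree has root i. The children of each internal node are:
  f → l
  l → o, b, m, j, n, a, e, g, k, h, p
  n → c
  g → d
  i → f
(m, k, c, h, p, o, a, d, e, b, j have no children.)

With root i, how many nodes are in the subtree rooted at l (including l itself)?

Descendants of l (including itself): l, b, e, n, p, g, m, o, a, j, h, k, c, d. That's 14.

14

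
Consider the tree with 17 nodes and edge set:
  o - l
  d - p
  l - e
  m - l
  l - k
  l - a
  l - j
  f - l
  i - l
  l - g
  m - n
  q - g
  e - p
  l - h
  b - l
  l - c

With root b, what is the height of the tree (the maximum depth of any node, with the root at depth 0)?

4

A deepest node is d, reached by b – l – e – p – d.
That path has 4 edges, so the height is 4.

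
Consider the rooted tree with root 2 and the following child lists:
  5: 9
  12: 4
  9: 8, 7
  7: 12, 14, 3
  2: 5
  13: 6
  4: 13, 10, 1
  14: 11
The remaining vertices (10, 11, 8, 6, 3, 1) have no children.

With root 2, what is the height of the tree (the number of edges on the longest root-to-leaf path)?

7

A deepest node is 6, reached by 2–5–9–7–12–4–13–6.
That path has 7 edges, so the height is 7.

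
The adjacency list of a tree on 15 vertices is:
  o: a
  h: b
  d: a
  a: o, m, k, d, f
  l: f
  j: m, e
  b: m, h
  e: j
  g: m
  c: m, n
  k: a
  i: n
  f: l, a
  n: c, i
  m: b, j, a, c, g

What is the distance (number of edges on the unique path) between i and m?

3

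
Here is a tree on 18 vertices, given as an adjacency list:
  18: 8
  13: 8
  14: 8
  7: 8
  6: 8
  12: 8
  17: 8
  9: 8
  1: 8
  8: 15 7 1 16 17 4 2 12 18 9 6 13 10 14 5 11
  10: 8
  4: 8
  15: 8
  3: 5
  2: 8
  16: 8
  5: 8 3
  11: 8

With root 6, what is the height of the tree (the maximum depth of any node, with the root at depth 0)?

3

3 sits deepest: 6 – 8 – 5 – 3 — 3 edges from the root.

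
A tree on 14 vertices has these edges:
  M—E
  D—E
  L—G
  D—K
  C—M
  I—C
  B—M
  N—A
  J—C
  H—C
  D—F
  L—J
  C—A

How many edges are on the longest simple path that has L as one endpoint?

Distances from L peak at 6, attained at F (K also at distance 6).
L – J – C – M – E – D – F

6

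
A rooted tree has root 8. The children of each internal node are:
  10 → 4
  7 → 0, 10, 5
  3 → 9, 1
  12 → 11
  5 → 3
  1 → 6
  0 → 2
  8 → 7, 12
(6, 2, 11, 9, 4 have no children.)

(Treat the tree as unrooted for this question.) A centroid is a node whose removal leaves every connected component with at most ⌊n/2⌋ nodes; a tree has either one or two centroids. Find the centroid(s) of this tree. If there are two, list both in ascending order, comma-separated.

7

If 7 is removed the pieces have sizes 5, 3, 2, 2, all ≤ ⌊13/2⌋ = 6.
Every other node leaves some component of size > 6, so the centroid is unique.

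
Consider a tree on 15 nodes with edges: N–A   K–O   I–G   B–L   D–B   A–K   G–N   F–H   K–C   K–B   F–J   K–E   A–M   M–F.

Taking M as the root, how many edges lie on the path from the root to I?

4

M → A → N → G → I — 4 edges.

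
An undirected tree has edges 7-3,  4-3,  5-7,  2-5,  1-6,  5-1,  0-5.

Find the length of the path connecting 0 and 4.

4

Walking from 0: 0–5–7–3–4. Length 4.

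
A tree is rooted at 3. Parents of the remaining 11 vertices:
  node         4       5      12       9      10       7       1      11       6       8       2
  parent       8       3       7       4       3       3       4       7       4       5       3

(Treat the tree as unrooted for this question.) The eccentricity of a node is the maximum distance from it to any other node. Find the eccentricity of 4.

5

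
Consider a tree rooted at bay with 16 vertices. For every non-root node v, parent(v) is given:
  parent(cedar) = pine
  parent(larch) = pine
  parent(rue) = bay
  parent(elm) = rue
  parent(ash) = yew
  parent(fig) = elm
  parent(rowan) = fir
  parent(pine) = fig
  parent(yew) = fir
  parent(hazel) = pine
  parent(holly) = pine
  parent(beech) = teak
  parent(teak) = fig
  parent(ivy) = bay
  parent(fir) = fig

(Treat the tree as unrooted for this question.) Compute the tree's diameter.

7

A longest path is ivy-bay-rue-elm-fig-fir-yew-ash, with 7 edges.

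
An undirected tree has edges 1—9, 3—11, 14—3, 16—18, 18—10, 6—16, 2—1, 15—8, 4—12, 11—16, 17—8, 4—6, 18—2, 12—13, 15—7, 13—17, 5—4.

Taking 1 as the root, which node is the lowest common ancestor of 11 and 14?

11

11's ancestor chain is 11, 16, 18, 2, 1 and 14's is 14, 3, 11, 16, 18, 2, 1; they first meet at 11.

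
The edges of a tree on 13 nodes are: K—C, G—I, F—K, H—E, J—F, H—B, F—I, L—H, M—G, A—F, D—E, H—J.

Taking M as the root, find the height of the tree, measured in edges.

The longest root-to-leaf path is M – G – I – F – J – H – E – D (7 edges).

7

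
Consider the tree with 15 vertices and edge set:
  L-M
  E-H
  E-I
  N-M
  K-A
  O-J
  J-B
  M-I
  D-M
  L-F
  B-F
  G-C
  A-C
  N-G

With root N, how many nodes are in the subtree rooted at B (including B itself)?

B's subtree: {B, J, O}, size 3.

3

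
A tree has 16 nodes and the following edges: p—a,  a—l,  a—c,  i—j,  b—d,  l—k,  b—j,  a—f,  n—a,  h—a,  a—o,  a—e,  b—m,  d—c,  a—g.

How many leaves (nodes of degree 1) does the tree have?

10

Exactly 10 nodes have a single neighbour: e, f, g, h, i, k, m, n, o, p.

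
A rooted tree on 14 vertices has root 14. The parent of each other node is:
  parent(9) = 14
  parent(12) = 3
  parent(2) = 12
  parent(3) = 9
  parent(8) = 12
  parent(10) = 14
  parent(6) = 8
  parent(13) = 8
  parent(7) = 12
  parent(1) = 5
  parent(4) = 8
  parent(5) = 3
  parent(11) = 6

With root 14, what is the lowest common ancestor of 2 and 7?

12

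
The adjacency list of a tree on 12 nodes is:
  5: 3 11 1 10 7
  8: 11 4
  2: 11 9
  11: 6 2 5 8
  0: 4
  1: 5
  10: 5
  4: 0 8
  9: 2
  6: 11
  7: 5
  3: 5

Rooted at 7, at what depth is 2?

3

Path from 7 to 2: 7–5–11–2, which has 3 edges.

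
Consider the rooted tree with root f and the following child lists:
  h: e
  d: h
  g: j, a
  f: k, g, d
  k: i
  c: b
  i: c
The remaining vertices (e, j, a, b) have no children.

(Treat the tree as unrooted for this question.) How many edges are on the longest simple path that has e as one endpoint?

The node farthest from e is b, via e-h-d-f-k-i-c-b — 7 edges.

7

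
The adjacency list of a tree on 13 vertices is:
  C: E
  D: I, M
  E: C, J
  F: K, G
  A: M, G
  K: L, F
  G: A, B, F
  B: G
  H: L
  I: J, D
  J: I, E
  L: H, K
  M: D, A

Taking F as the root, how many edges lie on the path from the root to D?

Path from F to D: F → G → A → M → D, which has 4 edges.

4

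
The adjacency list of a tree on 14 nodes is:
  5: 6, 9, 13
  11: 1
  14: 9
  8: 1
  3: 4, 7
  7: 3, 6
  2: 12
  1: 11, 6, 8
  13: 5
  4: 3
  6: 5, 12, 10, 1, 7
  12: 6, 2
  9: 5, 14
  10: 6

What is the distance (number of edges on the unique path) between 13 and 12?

The path is 13 - 5 - 6 - 12, which has 3 edges.

3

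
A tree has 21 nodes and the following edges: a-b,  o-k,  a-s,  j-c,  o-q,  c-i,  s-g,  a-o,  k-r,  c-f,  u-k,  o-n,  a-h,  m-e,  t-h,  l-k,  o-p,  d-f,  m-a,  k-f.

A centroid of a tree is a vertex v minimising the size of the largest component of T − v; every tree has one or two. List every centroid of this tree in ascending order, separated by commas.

Delete o: the remaining components have sizes 9, 8, 1, 1, 1. Max 9 ≤ 10, so o is a centroid.
No neighbour of o does as well, so o is the unique centroid.

o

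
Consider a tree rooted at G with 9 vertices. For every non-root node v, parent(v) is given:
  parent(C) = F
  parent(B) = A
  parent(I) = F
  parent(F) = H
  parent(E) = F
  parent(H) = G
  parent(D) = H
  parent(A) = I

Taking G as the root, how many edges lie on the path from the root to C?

3

Climbing from C to the root: C – F – H – G. That's 3 steps.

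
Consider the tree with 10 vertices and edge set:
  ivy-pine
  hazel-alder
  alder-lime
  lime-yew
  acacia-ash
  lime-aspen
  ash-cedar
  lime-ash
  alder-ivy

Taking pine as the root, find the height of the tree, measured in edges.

A deepest node is cedar, reached by pine – ivy – alder – lime – ash – cedar.
That path has 5 edges, so the height is 5.

5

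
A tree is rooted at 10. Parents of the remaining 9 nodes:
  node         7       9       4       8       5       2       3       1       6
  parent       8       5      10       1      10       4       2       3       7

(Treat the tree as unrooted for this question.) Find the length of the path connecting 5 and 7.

7

Walking from 5: 5–10–4–2–3–1–8–7. Length 7.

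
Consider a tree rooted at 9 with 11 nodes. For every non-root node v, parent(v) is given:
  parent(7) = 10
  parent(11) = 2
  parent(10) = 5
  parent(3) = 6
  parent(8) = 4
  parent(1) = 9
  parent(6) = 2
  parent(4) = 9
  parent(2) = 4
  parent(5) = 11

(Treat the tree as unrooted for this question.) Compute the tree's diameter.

7

BFS from 7 reaches 1 last, at distance 7; BFS from 1 confirms no node is farther.
Path: 7–10–5–11–2–4–9–1.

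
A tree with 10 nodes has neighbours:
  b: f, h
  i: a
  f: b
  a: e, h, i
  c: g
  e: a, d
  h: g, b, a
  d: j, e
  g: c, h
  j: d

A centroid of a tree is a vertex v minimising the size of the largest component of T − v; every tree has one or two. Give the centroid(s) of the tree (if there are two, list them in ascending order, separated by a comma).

If a is removed the pieces have sizes 5, 3, 1, all ≤ ⌊10/2⌋ = 5.
h is adjacent to a and is also a centroid (the largest component after removing it is likewise 5).

a, h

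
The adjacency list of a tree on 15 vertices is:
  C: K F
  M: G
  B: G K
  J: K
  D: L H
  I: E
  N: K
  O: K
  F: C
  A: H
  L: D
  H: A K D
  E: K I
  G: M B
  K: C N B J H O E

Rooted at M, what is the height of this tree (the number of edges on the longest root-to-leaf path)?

6

The longest root-to-leaf path is M-G-B-K-H-D-L (6 edges).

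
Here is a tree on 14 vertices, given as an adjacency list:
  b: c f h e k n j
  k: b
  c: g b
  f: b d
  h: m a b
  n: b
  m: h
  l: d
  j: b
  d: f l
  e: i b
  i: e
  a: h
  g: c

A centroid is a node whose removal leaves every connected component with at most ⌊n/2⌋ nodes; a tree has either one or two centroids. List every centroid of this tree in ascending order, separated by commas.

b

Removing b splits the tree into components of sizes 3, 3, 2, 2, 1, 1, 1; the largest is 3 ≤ ⌊14/2⌋ = 7.
Every other node leaves some component of size > 7, so the centroid is unique.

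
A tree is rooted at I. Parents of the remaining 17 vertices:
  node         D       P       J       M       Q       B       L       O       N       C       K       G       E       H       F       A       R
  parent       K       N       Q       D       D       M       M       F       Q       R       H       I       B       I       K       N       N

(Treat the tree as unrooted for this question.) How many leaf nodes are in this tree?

The leaves are A, C, E, G, J, L, O, P.
That is 8 leaves.

8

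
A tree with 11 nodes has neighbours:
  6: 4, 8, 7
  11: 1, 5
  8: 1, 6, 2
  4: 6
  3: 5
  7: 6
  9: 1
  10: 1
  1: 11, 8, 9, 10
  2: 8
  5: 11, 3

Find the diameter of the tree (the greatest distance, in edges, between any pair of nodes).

6

A longest path is 3 – 5 – 11 – 1 – 8 – 6 – 4, with 6 edges.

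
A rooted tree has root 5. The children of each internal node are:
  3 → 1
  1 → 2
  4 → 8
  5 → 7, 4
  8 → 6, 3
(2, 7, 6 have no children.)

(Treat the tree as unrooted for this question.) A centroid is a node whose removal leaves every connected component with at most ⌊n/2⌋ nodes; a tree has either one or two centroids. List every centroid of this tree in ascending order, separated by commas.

8

Removing 8 splits the tree into components of sizes 3, 3, 1; the largest is 3 ≤ ⌊8/2⌋ = 4.
No neighbour of 8 does as well, so 8 is the unique centroid.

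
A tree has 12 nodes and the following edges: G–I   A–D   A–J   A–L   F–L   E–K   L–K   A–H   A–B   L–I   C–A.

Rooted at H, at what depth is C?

Climbing from C to the root: C–A–H. That's 2 steps.

2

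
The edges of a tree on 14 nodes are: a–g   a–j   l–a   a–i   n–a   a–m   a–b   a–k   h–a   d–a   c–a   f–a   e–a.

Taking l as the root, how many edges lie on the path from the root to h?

2

l–a–h — 2 edges.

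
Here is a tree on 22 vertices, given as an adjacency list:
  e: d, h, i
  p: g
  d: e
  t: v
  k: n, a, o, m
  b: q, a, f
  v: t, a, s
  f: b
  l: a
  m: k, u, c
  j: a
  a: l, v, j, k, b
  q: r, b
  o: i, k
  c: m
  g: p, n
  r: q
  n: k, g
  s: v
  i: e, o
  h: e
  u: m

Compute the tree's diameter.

8

BFS from h reaches r last, at distance 8; BFS from r confirms no node is farther.
Path: h–e–i–o–k–a–b–q–r.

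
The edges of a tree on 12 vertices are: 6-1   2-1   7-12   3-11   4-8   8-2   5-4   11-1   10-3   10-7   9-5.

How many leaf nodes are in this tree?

3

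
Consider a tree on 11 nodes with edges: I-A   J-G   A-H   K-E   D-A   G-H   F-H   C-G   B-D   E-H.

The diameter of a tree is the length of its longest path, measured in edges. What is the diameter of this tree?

5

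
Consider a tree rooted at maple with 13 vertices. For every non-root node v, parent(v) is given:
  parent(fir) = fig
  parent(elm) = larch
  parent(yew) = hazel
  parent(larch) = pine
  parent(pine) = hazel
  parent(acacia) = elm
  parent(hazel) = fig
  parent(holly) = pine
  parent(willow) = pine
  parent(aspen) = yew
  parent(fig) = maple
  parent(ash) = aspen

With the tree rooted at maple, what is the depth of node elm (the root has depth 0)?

5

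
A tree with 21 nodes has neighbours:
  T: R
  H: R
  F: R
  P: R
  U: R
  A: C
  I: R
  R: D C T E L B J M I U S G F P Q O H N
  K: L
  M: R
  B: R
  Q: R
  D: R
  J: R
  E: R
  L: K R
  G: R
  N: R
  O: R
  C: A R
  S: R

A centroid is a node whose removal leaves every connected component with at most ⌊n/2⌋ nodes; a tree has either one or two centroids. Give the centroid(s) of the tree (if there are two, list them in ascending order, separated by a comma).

R

Removing R splits the tree into components of sizes 2, 2, 1, 1, 1, 1, 1, 1, 1, 1, 1, 1, 1, 1, 1, 1, 1, 1; the largest is 2 ≤ ⌊21/2⌋ = 10.
Every other node leaves some component of size > 10, so the centroid is unique.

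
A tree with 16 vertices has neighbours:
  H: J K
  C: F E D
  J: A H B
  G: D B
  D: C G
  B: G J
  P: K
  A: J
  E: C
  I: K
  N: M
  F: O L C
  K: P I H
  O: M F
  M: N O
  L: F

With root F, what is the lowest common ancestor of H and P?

H

Ancestors of H (toward the root): H, J, B, G, D, C, F.
Ancestors of P: P, K, H, J, B, G, D, C, F.
The deepest node appearing in both lists is H.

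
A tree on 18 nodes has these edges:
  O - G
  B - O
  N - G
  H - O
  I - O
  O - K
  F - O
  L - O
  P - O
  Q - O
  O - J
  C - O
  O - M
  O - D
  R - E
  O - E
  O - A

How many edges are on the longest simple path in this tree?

4

BFS from N reaches R last, at distance 4; BFS from R confirms no node is farther.
Path: N – G – O – E – R.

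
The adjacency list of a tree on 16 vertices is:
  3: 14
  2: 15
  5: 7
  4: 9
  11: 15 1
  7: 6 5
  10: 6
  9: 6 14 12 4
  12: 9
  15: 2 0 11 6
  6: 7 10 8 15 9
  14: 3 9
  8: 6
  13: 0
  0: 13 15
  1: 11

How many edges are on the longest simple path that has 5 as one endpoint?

The node farthest from 5 is 3 (1, 13 also at distance 5), via 5 – 7 – 6 – 9 – 14 – 3 — 5 edges.

5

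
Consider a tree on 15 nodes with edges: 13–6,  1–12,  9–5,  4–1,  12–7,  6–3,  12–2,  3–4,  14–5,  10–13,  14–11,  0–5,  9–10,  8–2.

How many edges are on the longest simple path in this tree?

12

A longest path is 8-2-12-1-4-3-6-13-10-9-5-14-11, with 12 edges.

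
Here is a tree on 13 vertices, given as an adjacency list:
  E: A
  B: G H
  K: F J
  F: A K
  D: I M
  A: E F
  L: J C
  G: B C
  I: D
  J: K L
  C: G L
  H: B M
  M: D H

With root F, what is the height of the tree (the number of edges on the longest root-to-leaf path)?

The longest root-to-leaf path is F–K–J–L–C–G–B–H–M–D–I (10 edges).

10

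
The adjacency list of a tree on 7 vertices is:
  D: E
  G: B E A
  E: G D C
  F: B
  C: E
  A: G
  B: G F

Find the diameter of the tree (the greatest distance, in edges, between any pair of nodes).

A longest path is D – E – G – B – F, with 4 edges.

4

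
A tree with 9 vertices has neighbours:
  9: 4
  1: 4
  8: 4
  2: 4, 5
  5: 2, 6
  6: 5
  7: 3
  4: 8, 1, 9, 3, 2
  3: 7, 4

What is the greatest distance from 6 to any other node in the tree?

Distances from 6 peak at 5, attained at 7.
6-5-2-4-3-7

5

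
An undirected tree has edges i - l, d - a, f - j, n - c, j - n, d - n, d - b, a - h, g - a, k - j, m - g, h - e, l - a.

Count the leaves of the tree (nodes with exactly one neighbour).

7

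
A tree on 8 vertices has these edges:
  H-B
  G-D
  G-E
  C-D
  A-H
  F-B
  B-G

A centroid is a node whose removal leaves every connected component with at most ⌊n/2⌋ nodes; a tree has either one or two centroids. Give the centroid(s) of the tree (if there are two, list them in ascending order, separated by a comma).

If B is removed the pieces have sizes 4, 2, 1, all ≤ ⌊8/2⌋ = 4.
Its neighbour G also leaves a largest component of size 4, so both are centroids.

B, G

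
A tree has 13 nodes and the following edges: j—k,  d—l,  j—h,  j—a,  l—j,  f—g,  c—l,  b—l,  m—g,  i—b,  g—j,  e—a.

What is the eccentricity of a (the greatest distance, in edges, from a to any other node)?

The node farthest from a is i, via a – j – l – b – i — 4 edges.

4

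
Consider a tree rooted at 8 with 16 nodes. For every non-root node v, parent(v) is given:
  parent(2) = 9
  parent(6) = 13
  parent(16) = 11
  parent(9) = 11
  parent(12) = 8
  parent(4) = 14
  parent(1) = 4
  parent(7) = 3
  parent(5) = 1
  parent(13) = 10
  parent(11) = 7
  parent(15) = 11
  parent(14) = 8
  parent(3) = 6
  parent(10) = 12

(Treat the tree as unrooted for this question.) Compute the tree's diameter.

13

Starting from 5, a farthest node is 2 at distance 13.
One longest path: 5 - 1 - 4 - 14 - 8 - 12 - 10 - 13 - 6 - 3 - 7 - 11 - 9 - 2.
So the diameter is 13.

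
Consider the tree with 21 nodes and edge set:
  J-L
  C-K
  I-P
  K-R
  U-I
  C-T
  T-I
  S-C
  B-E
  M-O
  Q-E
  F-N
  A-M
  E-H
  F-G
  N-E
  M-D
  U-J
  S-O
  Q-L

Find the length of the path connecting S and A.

The path is S–O–M–A, which has 3 edges.

3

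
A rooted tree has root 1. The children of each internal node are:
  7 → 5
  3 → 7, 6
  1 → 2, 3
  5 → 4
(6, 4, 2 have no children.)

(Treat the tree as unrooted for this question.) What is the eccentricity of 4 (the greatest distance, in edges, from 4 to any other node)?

Distances from 4 peak at 5, attained at 2.
4 – 5 – 7 – 3 – 1 – 2

5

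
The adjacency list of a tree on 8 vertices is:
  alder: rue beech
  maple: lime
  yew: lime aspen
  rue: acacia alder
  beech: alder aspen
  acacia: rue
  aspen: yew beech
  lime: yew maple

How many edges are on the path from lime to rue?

5

The path is lime - yew - aspen - beech - alder - rue, which has 5 edges.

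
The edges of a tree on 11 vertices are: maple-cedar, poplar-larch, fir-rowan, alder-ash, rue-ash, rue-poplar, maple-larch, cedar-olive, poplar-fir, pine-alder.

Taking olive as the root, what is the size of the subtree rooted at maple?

Descendants of maple (including itself): maple, larch, poplar, fir, rue, rowan, ash, alder, pine. That's 9.

9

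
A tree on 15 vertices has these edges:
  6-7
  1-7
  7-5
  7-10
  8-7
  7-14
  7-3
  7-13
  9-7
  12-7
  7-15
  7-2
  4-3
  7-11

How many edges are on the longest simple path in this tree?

3

Starting from 4, a farthest node is 1 at distance 3.
One longest path: 4–3–7–1.
So the diameter is 3.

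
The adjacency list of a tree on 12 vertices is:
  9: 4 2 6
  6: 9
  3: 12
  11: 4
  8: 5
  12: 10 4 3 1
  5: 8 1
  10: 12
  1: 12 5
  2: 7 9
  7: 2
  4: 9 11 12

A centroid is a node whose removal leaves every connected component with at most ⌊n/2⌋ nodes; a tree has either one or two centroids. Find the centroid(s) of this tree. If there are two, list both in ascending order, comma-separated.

4, 12

Removing 12 splits the tree into components of sizes 6, 3, 1, 1; the largest is 6 ≤ ⌊12/2⌋ = 6.
4 is adjacent to 12 and is also a centroid (the largest component after removing it is likewise 6).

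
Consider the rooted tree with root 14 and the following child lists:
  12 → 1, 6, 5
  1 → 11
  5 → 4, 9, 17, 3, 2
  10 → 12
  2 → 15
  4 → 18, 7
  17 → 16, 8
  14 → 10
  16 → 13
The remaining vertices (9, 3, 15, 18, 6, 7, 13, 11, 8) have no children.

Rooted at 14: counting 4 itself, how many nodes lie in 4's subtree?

3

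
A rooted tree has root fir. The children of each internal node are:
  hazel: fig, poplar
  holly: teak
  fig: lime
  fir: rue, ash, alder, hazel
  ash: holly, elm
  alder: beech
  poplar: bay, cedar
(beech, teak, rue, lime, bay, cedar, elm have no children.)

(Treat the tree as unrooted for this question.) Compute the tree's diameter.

6

A longest path is lime-fig-hazel-fir-ash-holly-teak, with 6 edges.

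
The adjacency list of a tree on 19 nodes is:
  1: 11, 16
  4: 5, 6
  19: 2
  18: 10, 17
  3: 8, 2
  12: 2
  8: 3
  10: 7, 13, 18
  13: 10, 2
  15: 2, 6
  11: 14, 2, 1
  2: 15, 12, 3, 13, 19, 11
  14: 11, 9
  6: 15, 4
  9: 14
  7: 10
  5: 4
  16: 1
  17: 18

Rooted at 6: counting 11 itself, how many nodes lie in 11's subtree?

5

The subtree rooted at 11 contains: 11, 1, 14, 16, 9 — 5 nodes.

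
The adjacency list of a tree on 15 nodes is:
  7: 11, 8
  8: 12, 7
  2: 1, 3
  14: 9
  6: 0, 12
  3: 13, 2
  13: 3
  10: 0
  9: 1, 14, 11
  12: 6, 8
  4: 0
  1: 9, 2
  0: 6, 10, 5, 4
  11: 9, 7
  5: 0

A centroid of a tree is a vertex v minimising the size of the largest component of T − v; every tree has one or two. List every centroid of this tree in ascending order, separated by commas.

7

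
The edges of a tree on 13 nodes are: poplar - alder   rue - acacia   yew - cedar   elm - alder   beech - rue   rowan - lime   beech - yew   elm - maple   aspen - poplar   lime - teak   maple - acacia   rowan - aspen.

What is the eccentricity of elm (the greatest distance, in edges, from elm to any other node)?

6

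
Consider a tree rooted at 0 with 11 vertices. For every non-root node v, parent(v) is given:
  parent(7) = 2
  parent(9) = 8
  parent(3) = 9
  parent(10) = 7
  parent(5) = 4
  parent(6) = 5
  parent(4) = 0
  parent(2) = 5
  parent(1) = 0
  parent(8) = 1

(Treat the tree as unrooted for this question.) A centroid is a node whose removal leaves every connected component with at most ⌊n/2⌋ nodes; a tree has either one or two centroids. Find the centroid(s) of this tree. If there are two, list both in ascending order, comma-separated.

4

Removing 4 splits the tree into components of sizes 5, 5; the largest is 5 ≤ ⌊11/2⌋ = 5.
Every other node leaves some component of size > 5, so the centroid is unique.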